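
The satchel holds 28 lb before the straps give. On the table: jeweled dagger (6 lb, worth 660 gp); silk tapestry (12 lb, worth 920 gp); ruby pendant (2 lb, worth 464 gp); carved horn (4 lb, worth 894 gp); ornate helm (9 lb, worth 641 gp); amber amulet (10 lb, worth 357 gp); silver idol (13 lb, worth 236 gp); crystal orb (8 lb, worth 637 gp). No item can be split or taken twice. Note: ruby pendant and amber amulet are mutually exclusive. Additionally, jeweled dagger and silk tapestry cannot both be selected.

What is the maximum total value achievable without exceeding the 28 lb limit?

By value per lb: ruby pendant 232.00, carved horn 223.50, jeweled dagger 110.00, crystal orb 79.62 lead.
Taking the top-ratio items first gives jeweled dagger + ruby pendant + carved horn + crystal orb for 2655 (20 lb).
The 14 lb tied up in jeweled dagger and crystal orb is better spent on silk tapestry + ornate helm — total rises to 2919 (27 lb).
No other feasible combination exceeds 2919.

2919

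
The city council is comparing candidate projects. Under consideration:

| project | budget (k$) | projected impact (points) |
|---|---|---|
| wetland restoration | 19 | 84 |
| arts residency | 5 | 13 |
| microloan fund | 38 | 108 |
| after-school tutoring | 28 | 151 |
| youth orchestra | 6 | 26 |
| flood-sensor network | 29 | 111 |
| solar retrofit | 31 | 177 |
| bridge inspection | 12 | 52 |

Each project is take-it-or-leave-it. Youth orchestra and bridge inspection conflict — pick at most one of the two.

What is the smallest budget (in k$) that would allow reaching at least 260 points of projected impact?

Look for the lowest-budget combination reaching 260.
Taking wetland restoration + solar retrofit gives 261 (≥ 260) for 50 k$.
Below 50 k$ the best achievable stays under 260.

50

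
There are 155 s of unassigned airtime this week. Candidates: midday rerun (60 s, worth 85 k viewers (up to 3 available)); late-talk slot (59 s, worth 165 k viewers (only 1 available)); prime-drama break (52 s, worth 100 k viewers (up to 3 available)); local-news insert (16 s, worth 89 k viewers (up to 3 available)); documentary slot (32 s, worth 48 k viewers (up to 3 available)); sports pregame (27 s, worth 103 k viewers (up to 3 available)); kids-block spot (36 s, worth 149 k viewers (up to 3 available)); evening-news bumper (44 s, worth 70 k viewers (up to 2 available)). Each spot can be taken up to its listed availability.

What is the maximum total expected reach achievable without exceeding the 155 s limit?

668

3×local-news insert + sports pregame + 2×kids-block spot uses 147 of the 155 s and totals 668.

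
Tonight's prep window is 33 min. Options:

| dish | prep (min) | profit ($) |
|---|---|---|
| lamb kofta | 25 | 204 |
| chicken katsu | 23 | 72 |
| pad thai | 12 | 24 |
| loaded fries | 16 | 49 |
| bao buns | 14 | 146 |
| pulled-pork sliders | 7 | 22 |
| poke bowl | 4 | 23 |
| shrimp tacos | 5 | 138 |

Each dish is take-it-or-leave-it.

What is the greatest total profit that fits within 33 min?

342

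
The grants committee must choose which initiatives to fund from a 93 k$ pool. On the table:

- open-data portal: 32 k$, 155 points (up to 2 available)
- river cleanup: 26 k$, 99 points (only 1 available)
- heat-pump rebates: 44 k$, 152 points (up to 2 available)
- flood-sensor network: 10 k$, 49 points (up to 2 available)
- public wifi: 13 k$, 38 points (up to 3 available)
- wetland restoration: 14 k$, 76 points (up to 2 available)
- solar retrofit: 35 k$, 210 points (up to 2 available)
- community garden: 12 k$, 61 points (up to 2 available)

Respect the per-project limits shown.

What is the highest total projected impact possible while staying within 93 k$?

A density-first pass picks wetland restoration + 2×solar retrofit — 496 at 84 k$.
The 14 k$ tied up in wetland restoration is better spent on flood-sensor network + community garden — total rises to 530 (92 k$).
The spare 1 k$ is too small for any remaining project, and no exchange beats 530.

530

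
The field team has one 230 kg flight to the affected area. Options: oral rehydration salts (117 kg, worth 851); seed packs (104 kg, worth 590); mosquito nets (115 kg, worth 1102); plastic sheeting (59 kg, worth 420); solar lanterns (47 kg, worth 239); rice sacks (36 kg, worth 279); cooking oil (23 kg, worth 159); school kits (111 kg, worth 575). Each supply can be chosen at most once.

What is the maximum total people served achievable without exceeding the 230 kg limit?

1801

The ratio ordering already packs tightly: mosquito nets + plastic sheeting + rice sacks, 210 kg, 1801.
Next best is mosquito nets + solar lanterns + rice sacks + cooking oil at 1779 (221 kg) — short by 22.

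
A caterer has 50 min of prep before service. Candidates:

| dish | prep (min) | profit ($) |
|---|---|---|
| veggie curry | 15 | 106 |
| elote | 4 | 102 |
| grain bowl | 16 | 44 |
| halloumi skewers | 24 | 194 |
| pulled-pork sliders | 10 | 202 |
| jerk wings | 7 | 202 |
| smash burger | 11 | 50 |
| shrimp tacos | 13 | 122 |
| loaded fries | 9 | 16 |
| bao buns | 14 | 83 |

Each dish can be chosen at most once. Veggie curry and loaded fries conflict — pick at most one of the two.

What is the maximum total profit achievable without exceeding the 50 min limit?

Ranking by ratio (profit/min): jerk wings 28.86, elote 25.50, pulled-pork sliders 20.20.
Best packing: veggie curry + elote + pulled-pork sliders + jerk wings + shrimp tacos — 49 min, 734 total.
Every other selection either busts 50 min or breaks a pairing rule or fails to beat 734.

734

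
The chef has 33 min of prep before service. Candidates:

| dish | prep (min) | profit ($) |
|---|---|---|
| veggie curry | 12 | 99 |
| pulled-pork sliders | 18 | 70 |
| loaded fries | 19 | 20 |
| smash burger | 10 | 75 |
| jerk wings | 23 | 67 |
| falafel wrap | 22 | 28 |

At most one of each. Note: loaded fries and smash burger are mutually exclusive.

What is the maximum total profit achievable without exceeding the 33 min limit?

174

Ranking by ratio (profit/min): veggie curry 8.25, smash burger 7.50, pulled-pork sliders 3.89, jerk wings 2.91.
Taking veggie curry + smash burger: 22 min used, 174 in profit.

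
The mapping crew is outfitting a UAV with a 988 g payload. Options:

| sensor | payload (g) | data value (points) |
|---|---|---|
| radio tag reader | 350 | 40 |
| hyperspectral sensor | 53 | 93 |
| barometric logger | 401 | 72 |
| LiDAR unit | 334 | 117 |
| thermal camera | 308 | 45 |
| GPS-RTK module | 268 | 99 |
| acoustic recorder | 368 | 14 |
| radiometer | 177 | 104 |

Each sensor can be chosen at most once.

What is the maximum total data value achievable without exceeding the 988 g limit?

413

The ratio ordering already packs tightly: hyperspectral sensor + LiDAR unit + GPS-RTK module + radiometer, 832 g, 413.
The spare 156 g is too small for any remaining sensor, and no exchange beats 413.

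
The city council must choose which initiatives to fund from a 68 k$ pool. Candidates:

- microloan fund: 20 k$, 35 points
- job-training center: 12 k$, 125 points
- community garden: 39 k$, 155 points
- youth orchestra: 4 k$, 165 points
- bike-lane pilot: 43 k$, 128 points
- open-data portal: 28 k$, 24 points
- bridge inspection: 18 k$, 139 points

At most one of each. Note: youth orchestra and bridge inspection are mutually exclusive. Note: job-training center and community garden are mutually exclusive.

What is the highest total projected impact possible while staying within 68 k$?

418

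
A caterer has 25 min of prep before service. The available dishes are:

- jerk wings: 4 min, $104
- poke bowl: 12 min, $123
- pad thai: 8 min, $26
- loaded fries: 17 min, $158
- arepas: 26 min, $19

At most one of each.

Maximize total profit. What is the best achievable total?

A density-first pass picks jerk wings + poke bowl + pad thai — 253 at 24 min.
Replace poke bowl and pad thai with loaded fries: the trade gains 9 net, giving 262 at 21 min.
Next best is jerk wings + poke bowl + pad thai at 253 (24 min) — short by 9.

262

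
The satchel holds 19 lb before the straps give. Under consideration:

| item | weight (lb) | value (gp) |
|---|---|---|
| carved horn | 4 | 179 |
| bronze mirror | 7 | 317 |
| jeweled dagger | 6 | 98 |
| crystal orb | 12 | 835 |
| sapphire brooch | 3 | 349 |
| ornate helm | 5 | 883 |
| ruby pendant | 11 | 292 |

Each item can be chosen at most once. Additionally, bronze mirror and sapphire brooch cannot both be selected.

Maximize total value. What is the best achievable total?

1718

Crystal orb + ornate helm uses 17 of the 19 lb and totals 1718.
Runner-up sapphire brooch + ornate helm + ruby pendant tops out at 1524.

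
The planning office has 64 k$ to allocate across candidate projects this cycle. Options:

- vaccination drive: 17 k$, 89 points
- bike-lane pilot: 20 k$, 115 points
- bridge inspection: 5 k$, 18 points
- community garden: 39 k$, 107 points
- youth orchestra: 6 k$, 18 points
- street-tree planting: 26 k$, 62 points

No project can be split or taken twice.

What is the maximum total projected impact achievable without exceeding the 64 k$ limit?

266

The ratio heuristic lands on vaccination drive + bike-lane pilot + bridge inspection + youth orchestra (240) but leaves 16 k$ idle.
Dropping bridge inspection and youth orchestra frees 11 k$; slotting in street-tree planting (26 k$) lifts the total to 266 at 63 k$.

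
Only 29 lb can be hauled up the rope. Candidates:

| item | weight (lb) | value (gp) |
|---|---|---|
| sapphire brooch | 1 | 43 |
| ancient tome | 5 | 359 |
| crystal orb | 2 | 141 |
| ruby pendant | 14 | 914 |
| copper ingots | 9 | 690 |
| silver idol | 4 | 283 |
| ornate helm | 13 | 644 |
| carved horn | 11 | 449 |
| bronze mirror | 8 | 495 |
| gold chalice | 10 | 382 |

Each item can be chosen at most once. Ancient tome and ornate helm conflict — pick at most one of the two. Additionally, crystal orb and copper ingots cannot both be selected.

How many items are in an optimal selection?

4

Optimal total is 2006.
sapphire brooch + ancient tome + ruby pendant + copper ingots hits 2006 at 29 lb.
Every optimal selection uses 4 items.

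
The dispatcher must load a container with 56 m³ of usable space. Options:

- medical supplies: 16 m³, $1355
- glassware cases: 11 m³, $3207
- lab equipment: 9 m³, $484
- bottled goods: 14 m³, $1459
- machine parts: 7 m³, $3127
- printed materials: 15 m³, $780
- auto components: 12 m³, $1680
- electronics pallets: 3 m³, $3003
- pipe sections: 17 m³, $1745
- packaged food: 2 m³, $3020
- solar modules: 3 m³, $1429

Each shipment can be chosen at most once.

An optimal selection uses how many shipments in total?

7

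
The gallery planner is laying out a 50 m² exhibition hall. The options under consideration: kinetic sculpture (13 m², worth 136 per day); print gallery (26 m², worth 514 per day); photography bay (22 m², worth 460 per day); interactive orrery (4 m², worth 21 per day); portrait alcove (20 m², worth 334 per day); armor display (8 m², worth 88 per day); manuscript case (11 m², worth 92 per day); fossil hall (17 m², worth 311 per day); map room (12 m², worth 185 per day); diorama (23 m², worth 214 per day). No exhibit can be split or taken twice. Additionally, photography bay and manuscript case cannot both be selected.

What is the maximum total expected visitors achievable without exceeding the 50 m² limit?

Taking print gallery + photography bay: 48 m² used, 974 in expected visitors.
Next best is photography bay + portrait alcove + armor display at 882 (50 m²) — short by 92.

974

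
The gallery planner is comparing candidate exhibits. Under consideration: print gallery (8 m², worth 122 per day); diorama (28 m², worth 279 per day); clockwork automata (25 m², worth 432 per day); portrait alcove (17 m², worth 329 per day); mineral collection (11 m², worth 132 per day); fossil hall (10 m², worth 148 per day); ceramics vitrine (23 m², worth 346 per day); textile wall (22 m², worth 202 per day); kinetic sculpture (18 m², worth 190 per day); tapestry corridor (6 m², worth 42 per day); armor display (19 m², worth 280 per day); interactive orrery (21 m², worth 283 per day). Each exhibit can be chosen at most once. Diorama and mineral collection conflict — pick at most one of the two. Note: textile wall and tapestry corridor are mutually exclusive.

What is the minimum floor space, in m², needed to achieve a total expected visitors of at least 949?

58

Minimise m² subject to total expected visitors ≥ 949.
clockwork automata + portrait alcove + fossil hall + tapestry corridor: 951 expected visitors at 58 m².
Below 58 m² the best achievable stays under 949.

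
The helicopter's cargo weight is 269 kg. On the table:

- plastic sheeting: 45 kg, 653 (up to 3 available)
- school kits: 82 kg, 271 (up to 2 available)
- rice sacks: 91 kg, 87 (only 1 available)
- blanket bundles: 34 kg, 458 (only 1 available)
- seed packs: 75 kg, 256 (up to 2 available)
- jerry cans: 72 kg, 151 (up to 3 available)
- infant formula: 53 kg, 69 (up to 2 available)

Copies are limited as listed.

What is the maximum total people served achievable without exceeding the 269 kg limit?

2688

Density check — plastic sheeting 14.51, blanket bundles 13.47, seed packs 3.41, school kits 3.30 are the best per kg.
The ratio heuristic lands on 3×plastic sheeting + blanket bundles + seed packs (2673) but leaves 25 kg idle.
Dropping seed packs frees 75 kg; slotting in school kits (82 kg) lifts the total to 2688 at 251 kg.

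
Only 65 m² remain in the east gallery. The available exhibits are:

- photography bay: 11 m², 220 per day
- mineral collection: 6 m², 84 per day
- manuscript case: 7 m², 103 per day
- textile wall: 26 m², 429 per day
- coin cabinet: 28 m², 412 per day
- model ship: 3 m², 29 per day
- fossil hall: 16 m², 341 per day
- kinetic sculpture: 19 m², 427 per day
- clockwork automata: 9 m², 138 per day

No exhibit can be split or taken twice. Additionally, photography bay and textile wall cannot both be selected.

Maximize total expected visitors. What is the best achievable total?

1258

By expected visitors per m²: kinetic sculpture 22.47, fossil hall 21.31, photography bay 20.00 lead.
Best packing: photography bay + manuscript case + model ship + fossil hall + kinetic sculpture + clockwork automata — 65 m², 1258 total.
Nothing else feasible within 65 m² beats 1258.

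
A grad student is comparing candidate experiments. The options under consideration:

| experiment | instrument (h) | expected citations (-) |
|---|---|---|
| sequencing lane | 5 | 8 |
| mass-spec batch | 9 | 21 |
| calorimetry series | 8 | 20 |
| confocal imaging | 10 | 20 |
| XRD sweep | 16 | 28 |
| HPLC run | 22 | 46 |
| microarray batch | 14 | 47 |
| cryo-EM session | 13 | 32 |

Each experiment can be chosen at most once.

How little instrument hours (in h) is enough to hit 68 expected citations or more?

23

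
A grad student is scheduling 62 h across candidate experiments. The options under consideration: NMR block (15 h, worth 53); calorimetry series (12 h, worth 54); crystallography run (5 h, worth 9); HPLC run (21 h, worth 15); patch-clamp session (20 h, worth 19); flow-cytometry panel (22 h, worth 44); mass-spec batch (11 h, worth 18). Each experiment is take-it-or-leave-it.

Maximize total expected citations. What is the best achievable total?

169

Ranking by ratio (expected citations/h): calorimetry series 4.50, NMR block 3.53, flow-cytometry panel 2.00.
Greedy by ratio would take NMR block + calorimetry series + crystallography run + flow-cytometry panel: 54 h used, total 160.
Dropping crystallography run frees 5 h; slotting in mass-spec batch (11 h) lifts the total to 169 at 60 h.
The closest alternative, NMR block + calorimetry series + crystallography run + flow-cytometry panel, reaches only 160.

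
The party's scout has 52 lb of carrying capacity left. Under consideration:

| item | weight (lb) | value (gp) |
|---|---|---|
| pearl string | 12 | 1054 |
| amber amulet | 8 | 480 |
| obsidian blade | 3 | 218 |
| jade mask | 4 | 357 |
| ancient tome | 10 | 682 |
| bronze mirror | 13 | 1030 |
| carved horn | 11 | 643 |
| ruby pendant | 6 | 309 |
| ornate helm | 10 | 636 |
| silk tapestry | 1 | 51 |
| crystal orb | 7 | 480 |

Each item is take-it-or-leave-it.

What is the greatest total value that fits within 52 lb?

3977

Ranking by ratio (value/lb): jade mask 89.25, pearl string 87.83, bronze mirror 79.23.
The ratio heuristic lands on pearl string + obsidian blade + jade mask + ancient tome + bronze mirror + silk tapestry + crystal orb (3872) but leaves 2 lb idle.
Dropping silk tapestry and crystal orb frees 8 lb; slotting in ornate helm (10 lb) lifts the total to 3977 at 52 lb.
Runner-up pearl string + jade mask + ancient tome + bronze mirror + ruby pendant + crystal orb tops out at 3912.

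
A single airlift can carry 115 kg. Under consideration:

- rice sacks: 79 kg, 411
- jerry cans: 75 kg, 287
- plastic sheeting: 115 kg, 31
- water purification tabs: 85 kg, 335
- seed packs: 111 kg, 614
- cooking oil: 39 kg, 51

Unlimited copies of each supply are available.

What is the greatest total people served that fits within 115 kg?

Seed packs uses 111 of the 115 kg and totals 614.

614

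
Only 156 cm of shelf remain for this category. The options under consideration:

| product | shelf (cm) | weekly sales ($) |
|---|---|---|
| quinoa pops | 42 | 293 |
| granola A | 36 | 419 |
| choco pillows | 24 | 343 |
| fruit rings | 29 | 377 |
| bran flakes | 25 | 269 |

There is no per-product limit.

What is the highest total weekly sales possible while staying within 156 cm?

2134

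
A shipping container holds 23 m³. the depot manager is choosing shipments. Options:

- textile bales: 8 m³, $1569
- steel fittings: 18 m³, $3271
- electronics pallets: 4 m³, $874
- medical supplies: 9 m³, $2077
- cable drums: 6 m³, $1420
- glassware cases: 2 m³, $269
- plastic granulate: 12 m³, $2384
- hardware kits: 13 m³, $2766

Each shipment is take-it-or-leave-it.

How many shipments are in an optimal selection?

3

Optimal total is 5066.
One optimal bundle: textile bales + medical supplies + cable drums (23 m³).
Every optimal selection uses 3 shipments.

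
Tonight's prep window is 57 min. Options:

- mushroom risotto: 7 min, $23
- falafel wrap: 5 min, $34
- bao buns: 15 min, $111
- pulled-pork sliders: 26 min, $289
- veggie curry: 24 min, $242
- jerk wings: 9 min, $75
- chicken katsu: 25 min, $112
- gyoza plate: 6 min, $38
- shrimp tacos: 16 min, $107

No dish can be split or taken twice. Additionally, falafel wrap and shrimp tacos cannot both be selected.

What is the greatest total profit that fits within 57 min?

569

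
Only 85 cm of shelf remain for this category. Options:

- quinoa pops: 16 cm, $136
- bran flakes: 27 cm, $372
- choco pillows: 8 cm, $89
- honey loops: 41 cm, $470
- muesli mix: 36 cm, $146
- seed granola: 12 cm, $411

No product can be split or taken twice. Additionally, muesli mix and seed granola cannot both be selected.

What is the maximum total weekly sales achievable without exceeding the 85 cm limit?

1253

Ranking by ratio (weekly sales/cm): seed granola 34.25, bran flakes 13.78, honey loops 11.46.
Best packing: bran flakes + honey loops + seed granola — 80 cm, 1253 total.
Nothing else feasible within 85 cm beats 1253.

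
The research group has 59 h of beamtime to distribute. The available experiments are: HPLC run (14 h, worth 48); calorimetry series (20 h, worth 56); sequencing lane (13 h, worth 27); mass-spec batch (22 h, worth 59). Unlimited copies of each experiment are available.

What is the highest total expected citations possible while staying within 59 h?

By expected citations per h: HPLC run 3.43, calorimetry series 2.80, mass-spec batch 2.68 lead.
Taking 4×HPLC run: 56 h used, 192 in expected citations.
Nothing else within 59 h beats 192.

192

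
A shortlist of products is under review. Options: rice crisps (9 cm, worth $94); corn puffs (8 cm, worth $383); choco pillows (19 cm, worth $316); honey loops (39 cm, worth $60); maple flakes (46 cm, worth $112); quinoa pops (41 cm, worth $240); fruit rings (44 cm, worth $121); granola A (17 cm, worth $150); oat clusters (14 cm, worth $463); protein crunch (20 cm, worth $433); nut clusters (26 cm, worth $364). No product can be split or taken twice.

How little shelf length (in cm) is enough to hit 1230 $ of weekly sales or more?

42

Minimise cm subject to total weekly sales ≥ 1230.
corn puffs + oat clusters + protein crunch: 1279 weekly sales at 42 cm.
Below 42 cm the best achievable stays under 1230.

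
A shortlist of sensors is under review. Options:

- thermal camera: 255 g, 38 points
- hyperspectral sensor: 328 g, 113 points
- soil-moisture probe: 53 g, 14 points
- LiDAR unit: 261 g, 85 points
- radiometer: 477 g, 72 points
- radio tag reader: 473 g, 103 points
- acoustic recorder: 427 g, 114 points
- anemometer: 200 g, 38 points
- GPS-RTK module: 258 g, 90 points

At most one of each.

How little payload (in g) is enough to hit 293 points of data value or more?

Need the lightest bundle worth ≥ 293.
hyperspectral sensor + soil-moisture probe + LiDAR unit + GPS-RTK module: 302 data value at 900 g.
No combination under 900 g hits 293.

900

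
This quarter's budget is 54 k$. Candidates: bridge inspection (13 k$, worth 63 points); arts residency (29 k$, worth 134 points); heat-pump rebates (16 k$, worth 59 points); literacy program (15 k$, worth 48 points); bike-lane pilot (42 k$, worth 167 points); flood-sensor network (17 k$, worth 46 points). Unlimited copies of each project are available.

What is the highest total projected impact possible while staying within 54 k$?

Ranking by ratio (projected impact/k$): bridge inspection 4.85, arts residency 4.62, bike-lane pilot 3.98, heat-pump rebates 3.69.
4×bridge inspection uses 52 of the 54 k$ and totals 252.
Nothing else within 54 k$ beats 252.

252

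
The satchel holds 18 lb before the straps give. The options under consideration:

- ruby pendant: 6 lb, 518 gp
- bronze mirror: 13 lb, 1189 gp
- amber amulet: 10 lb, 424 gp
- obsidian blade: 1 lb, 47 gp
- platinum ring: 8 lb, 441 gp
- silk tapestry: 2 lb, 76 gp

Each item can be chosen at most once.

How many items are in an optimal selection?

3

Optimal total is 1312.
bronze mirror + obsidian blade + silk tapestry hits 1312 at 16 lb.
Any selection reaching 1312 contains exactly 3 items.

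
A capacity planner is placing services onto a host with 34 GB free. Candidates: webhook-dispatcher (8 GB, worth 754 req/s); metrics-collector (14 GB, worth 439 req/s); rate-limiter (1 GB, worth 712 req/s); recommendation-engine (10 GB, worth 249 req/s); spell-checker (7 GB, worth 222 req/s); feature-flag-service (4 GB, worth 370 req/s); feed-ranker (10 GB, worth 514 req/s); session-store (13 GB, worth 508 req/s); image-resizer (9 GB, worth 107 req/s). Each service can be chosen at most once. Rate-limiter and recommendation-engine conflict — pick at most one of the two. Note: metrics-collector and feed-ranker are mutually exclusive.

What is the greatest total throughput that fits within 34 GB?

By throughput per GB: rate-limiter 712.00, webhook-dispatcher 94.25, feature-flag-service 92.50 lead.
The ratio ordering already packs tightly: webhook-dispatcher + rate-limiter + spell-checker + feature-flag-service + feed-ranker, 30 GB, 2572.
An exhaustive check of the 512 subsets confirms 2572.

2572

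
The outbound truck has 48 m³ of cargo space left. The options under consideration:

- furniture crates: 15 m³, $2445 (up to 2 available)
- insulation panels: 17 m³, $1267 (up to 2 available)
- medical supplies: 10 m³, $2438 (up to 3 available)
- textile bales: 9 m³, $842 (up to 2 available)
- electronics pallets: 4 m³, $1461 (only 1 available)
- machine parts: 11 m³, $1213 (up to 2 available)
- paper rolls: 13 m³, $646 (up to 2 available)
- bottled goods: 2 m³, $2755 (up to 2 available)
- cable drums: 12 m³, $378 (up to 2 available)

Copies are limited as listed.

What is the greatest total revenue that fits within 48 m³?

15127

By revenue per m³: bottled goods 1377.50, electronics pallets 365.25, medical supplies 243.80, furniture crates 163.00 lead.
The ratio ordering already packs tightly: 3×medical supplies + textile bales + electronics pallets + 2×bottled goods, 47 m³, 15127.
No other feasible combination exceeds 15127.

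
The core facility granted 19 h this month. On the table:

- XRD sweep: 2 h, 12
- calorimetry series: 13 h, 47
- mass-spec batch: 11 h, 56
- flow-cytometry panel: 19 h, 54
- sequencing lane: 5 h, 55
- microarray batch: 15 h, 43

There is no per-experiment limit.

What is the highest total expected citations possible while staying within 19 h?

Taking 2×XRD sweep + 3×sequencing lane: 19 h used, 189 in expected citations.
Nothing else within 19 h beats 189.

189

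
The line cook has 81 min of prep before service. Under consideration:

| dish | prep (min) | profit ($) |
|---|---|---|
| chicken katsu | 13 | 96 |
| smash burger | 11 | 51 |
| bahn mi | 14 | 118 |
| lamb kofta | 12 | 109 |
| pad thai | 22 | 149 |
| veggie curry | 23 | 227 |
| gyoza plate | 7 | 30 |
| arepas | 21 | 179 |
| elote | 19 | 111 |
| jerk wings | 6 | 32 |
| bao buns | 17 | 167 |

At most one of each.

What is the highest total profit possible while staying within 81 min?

723

Ranking by ratio (profit/min): veggie curry 9.87, bao buns 9.82, lamb kofta 9.08, arepas 8.52.
A density-first pass picks lamb kofta + veggie curry + arepas + jerk wings + bao buns — 714 at 79 min.
The 12 min tied up in lamb kofta is better spent on bahn mi — total rises to 723 (81 min).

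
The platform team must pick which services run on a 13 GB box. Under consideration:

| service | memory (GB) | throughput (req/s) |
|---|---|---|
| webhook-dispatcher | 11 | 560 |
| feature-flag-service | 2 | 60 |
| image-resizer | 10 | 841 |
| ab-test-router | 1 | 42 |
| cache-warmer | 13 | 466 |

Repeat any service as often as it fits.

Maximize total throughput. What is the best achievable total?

Density check — image-resizer 84.10, webhook-dispatcher 50.91, ab-test-router 42.00 are the best per GB.
Taking image-resizer + 3×ab-test-router: 13 GB used, 967 in throughput.
Nothing else within 13 GB beats 967.

967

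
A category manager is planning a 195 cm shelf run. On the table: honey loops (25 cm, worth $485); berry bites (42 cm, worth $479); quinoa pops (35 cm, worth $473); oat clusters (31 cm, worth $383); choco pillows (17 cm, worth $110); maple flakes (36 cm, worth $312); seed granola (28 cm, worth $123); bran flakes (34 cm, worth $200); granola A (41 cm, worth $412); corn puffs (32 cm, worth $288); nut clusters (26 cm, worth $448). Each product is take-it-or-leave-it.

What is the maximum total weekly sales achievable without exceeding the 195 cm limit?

2580

Taking the top-ratio products first gives honey loops + berry bites + quinoa pops + oat clusters + corn puffs + nut clusters for 2556 (191 cm).
Replace corn puffs with maple flakes: the trade gains 24 net, giving 2580 at 195 cm.
Runner-up honey loops + berry bites + quinoa pops + oat clusters + corn puffs + nut clusters tops out at 2556.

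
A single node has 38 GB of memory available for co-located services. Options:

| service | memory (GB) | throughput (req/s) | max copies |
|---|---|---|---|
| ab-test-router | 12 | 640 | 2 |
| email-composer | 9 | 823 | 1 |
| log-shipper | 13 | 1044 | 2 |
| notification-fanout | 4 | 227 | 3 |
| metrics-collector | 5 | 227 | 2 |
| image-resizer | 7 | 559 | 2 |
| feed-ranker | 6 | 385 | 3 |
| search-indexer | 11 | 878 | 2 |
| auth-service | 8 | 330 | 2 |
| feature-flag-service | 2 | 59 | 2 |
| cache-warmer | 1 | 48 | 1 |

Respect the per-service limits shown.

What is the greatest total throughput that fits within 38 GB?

3138

Greedy by ratio would take email-composer + 2×log-shipper + feature-flag-service + cache-warmer: 38 GB used, total 3018.
A better packing is email-composer + image-resizer + 2×search-indexer: 38 GB, total 3138.
Every other selection either busts 38 GB or exceeds an availability limit or fails to beat 3138.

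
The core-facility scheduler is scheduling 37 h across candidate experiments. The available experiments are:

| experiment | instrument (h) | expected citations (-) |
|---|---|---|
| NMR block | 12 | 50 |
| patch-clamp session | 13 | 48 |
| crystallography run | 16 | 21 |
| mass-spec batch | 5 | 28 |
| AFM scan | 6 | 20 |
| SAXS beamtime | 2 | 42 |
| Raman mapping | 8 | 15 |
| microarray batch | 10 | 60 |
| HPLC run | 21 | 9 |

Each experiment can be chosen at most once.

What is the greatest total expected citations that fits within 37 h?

200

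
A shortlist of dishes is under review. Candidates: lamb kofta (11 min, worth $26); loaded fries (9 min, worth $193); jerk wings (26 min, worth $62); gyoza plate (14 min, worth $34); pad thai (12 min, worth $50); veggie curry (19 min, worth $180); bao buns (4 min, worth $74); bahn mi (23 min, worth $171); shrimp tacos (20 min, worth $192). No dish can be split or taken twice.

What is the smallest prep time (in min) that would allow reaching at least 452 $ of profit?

33

Need the lightest bundle worth ≥ 452.
loaded fries + bao buns + shrimp tacos: 459 profit at 33 min.
No combination under 33 min hits 452.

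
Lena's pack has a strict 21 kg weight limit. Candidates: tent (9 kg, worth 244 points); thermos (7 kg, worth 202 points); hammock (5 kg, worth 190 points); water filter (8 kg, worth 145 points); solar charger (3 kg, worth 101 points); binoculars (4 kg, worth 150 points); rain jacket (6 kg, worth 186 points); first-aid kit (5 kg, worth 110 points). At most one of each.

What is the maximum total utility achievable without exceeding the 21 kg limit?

685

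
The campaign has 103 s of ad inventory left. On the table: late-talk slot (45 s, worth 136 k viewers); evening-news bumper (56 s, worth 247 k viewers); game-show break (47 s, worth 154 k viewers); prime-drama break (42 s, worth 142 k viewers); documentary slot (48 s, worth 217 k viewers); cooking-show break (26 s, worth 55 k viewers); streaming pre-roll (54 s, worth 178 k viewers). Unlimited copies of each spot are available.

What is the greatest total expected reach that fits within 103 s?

434

Taking 2×documentary slot: 96 s used, 434 in expected reach.
Every other selection either busts 103 s or fails to beat 434.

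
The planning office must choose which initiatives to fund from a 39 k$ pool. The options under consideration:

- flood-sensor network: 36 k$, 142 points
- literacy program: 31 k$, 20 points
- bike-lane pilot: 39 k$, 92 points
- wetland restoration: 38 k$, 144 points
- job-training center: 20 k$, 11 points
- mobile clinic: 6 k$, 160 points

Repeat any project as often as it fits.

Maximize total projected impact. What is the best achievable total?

960

Best packing: 6×mobile clinic — 36 k$, 960 total.
Nothing else within 39 k$ beats 960.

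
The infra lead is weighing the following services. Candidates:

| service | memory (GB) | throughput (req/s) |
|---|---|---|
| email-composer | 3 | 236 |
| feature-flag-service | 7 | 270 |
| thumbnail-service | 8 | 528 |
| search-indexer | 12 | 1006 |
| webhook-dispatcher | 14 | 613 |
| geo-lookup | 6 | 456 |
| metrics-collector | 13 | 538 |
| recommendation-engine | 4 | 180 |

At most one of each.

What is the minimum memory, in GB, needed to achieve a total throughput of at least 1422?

Need the lightest bundle worth ≥ 1422.
Taking search-indexer + geo-lookup gives 1462 (≥ 1422) for 18 GB.
Any bundle with less than 18 GB falls short of 1422.

18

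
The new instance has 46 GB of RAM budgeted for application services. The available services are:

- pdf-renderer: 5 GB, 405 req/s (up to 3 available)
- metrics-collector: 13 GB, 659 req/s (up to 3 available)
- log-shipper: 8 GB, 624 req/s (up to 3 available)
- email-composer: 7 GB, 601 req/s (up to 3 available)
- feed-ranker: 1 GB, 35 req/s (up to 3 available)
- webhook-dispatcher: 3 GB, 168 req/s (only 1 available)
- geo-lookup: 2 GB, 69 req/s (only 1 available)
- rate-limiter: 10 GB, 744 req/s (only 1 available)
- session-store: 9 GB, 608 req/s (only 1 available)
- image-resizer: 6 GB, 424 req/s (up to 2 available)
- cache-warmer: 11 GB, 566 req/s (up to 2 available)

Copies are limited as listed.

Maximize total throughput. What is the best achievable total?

3762

Taking the top-ratio services first gives 3×pdf-renderer + log-shipper + 3×email-composer + 2×feed-ranker for 3712 (46 GB).
Replace log-shipper and 2×feed-ranker with rate-limiter: the trade gains 50 net, giving 3762 at 46 GB.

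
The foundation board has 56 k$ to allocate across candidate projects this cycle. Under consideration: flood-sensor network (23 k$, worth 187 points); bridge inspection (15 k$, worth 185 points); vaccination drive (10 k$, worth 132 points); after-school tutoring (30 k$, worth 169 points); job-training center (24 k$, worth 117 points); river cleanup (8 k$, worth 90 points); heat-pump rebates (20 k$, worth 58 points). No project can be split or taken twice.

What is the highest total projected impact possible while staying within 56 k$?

594

By projected impact per k$: vaccination drive 13.20, bridge inspection 12.33, river cleanup 11.25, flood-sensor network 8.13 lead.
Flood-sensor network + bridge inspection + vaccination drive + river cleanup uses 56 of the 56 k$ and totals 594.
That's the maximum — no swap from here does better than 594.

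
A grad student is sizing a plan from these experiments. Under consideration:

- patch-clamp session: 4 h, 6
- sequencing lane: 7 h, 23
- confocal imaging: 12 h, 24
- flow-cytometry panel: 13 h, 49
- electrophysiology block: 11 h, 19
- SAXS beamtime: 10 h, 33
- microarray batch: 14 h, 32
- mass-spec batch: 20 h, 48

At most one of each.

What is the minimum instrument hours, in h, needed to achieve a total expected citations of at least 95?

30

Need the lightest bundle worth ≥ 95.
sequencing lane + flow-cytometry panel + SAXS beamtime: 105 expected citations at 30 h.
Any bundle with less than 30 h falls short of 95.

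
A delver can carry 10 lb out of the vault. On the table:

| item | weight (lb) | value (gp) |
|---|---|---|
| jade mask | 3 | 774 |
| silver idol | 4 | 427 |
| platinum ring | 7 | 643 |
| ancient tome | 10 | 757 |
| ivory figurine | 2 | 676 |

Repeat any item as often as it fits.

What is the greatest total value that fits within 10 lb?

The ratio ordering already packs tightly: 5×ivory figurine, 10 lb, 3380.

3380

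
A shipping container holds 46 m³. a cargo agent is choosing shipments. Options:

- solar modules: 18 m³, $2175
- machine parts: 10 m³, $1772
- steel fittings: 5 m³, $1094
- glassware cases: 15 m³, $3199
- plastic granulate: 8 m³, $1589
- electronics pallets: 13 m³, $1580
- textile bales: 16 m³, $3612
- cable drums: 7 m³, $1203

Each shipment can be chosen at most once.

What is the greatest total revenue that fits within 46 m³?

9677

By revenue per m³: textile bales 225.75, steel fittings 218.80, glassware cases 213.27, plastic granulate 198.62 lead.
A density-first pass picks steel fittings + glassware cases + plastic granulate + textile bales — 9494 at 44 m³.
The 8 m³ tied up in plastic granulate is better spent on machine parts — total rises to 9677 (46 m³).
Nothing else within 46 m³ beats 9677.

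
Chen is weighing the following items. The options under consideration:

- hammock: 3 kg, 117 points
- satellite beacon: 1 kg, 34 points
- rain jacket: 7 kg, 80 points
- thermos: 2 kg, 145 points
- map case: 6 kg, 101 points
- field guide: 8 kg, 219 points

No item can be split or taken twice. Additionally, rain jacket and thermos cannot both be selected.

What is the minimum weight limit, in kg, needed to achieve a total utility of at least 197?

Need the lightest bundle worth ≥ 197.
Taking hammock + thermos gives 262 (≥ 197) for 5 kg.
Below 5 kg the best achievable stays under 197.

5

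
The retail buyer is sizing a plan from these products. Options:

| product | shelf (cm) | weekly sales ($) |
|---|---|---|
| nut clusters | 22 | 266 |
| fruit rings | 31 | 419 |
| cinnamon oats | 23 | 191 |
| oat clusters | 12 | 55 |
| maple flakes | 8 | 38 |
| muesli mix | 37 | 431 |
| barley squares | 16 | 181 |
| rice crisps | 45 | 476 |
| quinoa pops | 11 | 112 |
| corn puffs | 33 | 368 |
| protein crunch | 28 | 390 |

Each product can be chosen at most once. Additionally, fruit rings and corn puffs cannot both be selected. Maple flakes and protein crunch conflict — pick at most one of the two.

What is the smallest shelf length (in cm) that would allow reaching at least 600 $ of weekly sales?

47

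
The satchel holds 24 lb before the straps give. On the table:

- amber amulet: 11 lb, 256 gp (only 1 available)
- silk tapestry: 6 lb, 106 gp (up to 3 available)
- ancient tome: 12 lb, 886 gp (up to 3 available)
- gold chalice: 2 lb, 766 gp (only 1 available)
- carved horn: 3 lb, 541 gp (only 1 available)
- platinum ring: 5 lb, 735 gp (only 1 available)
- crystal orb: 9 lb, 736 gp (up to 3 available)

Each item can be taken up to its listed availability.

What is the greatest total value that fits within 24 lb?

2928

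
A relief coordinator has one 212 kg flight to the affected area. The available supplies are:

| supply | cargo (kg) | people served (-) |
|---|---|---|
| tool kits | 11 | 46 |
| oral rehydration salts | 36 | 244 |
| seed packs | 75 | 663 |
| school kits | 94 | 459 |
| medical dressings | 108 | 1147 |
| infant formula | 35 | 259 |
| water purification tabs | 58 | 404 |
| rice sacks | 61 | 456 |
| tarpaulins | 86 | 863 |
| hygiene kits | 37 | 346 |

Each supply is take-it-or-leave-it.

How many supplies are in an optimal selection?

3

Optimal total is 2056.
tool kits + medical dressings + tarpaulins hits 2056 at 205 kg.
Any selection reaching 2056 contains exactly 3 supplies.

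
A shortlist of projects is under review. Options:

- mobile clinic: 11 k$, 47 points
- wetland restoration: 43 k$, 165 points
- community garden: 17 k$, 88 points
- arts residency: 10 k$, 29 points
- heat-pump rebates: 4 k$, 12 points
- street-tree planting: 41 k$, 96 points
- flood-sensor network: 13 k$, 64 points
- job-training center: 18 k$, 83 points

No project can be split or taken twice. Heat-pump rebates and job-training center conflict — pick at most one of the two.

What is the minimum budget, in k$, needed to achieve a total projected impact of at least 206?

45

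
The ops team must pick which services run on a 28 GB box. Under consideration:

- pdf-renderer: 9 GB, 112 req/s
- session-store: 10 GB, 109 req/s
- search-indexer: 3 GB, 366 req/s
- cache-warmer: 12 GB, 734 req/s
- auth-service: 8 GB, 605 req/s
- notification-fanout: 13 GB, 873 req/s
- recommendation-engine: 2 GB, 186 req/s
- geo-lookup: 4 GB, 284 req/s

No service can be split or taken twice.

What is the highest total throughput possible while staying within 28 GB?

2128

By throughput per GB: search-indexer 122.00, recommendation-engine 93.00, auth-service 75.62, geo-lookup 71.00 lead.
Greedy by ratio would take pdf-renderer + search-indexer + auth-service + recommendation-engine + geo-lookup: 26 GB used, total 1553.
The 11 GB tied up in pdf-renderer and recommendation-engine is better spent on notification-fanout — total rises to 2128 (28 GB).
Next best is search-indexer + auth-service + notification-fanout + recommendation-engine at 2030 (26 GB) — short by 98.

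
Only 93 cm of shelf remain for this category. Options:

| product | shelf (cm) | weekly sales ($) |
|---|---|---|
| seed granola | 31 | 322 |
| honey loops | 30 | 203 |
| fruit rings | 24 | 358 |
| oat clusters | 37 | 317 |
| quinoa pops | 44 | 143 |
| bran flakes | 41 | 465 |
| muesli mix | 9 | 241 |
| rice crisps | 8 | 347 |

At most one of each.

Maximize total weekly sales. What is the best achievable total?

1411

Taking fruit rings + bran flakes + muesli mix + rice crisps: 82 cm used, 1411 in weekly sales.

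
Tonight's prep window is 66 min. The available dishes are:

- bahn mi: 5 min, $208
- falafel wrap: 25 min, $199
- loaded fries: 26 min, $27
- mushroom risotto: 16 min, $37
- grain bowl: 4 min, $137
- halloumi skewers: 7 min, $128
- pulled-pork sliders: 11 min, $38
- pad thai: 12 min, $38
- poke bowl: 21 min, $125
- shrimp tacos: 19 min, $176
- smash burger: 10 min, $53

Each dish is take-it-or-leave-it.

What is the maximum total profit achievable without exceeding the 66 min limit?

848

The ratio ordering already packs tightly: bahn mi + falafel wrap + grain bowl + halloumi skewers + shrimp tacos, 60 min, 848.
Nothing else within 66 min beats 848.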